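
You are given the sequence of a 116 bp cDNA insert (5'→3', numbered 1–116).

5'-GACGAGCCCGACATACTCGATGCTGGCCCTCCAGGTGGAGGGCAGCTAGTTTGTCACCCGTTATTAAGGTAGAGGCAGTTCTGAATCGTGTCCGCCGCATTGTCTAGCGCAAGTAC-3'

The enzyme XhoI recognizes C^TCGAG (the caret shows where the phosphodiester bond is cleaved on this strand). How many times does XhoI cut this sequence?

0

No occurrence of CTCGAG is present in the sequence.
XhoI does not cut: 0 sites.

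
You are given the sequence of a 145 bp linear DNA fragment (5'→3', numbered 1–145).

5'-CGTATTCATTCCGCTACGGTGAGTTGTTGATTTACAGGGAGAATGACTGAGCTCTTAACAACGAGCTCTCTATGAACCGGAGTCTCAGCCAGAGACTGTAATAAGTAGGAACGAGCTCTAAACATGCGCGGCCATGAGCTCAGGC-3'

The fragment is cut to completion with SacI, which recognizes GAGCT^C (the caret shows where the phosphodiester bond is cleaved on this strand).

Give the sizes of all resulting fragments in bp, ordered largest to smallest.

53, 50, 23, 14, 5 bp

SacI sites (GAGCTC) start at positions 49, 63, 113, 136.
SacI cuts after base 5 of each site (before the last base), so after positions 53, 67, 117, 140.
Linear molecule, 4 cuts → 5 fragments:
  1–53 → 53 bp
  54–67 → 14 bp
  68–117 → 50 bp
  118–140 → 23 bp
  141–145 → 5 bp
Sorted largest to smallest: 53, 50, 23, 14, 5 bp.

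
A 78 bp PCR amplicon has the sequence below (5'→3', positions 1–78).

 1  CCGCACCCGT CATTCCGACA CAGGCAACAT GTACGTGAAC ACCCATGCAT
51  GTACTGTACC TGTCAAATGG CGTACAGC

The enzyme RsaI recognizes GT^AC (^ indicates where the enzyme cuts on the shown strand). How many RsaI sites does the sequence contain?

4

GTAC occurs starting at positions 31, 51, 56, 72.
RsaI cuts at 4 sites.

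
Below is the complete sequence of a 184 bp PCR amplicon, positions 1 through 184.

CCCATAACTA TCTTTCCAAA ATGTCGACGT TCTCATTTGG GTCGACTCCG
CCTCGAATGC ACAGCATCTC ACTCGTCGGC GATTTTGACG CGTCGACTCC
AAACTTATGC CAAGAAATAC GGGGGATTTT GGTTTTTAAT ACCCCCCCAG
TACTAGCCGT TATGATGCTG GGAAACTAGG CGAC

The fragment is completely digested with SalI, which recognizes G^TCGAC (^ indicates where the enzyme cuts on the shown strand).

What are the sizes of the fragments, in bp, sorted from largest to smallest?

92, 51, 23, 18 bp

SalI sites (GTCGAC) start at positions 23, 41, 92.
SalI cuts after the first base of each site, so after positions 23, 41, 92.
Linear molecule, 3 cuts → 4 fragments:
  1–23 → 23 bp
  24–41 → 18 bp
  42–92 → 51 bp
  93–184 → 92 bp
Sorted largest to smallest: 92, 51, 23, 18 bp.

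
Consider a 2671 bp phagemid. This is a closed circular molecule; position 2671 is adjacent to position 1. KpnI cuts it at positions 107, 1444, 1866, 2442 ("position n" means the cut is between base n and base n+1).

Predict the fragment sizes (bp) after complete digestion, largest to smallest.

Circular molecule, 4 cuts → 4 fragments:
  1444 − 107 = 1337 bp
  1866 − 1444 = 422 bp
  2442 − 1866 = 576 bp
  wrap: 2671 − 2442 + 107 = 336 bp
Sorted largest to smallest: 1337, 576, 422, 336 bp.

1337, 576, 422, 336 bp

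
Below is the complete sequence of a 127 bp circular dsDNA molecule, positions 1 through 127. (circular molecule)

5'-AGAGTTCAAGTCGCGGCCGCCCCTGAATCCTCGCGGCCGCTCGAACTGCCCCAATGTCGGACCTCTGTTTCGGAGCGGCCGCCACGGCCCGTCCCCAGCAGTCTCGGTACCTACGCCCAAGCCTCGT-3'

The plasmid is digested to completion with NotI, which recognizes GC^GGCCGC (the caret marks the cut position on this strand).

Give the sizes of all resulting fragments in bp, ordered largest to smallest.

NotI sites (GCGGCCGC) start at positions 13, 33, 75.
NotI cuts after base 2 of each site, so after positions 14, 34, 76.
Circular molecule, 3 cuts → 3 fragments:
  15–34 → 20 bp
  35–76 → 42 bp
  77–127 then 1–14 → 51 + 14 = 65 bp
Sorted largest to smallest: 65, 42, 20 bp.

65, 42, 20 bp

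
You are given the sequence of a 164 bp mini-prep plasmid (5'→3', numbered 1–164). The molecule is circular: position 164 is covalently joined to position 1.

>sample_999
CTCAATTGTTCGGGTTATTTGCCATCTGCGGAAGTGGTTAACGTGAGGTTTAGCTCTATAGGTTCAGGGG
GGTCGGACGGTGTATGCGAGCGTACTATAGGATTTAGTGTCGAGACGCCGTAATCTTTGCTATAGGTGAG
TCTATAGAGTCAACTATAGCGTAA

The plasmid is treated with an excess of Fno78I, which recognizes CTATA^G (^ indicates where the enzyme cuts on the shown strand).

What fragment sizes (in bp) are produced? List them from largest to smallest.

Fno78I sites (CTATAG) start at positions 56, 95, 130, 142, 154.
Fno78I cuts after base 5 of each site (before the last base), so after positions 60, 99, 134, 146, 158.
Circular molecule, 5 cuts → 5 fragments:
  61–99 → 39 bp
  100–134 → 35 bp
  135–146 → 12 bp
  147–158 → 12 bp
  159–164 then 1–60 → 6 + 60 = 66 bp
Sorted largest to smallest: 66, 39, 35, 12, 12 bp.

66, 39, 35, 12, 12 bp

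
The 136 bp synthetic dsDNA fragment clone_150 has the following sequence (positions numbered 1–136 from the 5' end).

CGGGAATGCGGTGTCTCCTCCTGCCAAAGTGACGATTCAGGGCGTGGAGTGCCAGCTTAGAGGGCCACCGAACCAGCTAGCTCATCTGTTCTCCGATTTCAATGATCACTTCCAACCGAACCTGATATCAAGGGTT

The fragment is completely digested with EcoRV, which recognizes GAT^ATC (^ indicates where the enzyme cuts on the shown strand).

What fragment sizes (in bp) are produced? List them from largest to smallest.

The EcoRV site (GATATC) starts at position 124.
EcoRV cuts after base 3 of each site, so after position 126.
Linear molecule, 1 cut → 2 fragments:
  1–126 → 126 bp
  127–136 → 10 bp
Sorted largest to smallest: 126, 10 bp.

126, 10 bp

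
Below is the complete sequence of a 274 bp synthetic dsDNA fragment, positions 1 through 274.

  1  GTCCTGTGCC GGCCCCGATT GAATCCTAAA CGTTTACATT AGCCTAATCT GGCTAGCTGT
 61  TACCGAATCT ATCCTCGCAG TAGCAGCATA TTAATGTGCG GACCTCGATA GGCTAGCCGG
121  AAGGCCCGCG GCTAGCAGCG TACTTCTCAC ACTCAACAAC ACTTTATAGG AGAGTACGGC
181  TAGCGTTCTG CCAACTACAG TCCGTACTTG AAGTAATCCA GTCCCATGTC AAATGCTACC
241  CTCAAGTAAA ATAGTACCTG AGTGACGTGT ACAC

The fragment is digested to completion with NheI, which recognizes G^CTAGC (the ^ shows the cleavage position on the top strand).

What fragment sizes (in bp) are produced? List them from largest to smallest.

NheI sites (GCTAGC) start at positions 52, 112, 131, 179.
NheI cuts after the first base of each site, so after positions 52, 112, 131, 179.
Linear molecule, 4 cuts → 5 fragments:
  1–52 → 52 bp
  53–112 → 60 bp
  113–131 → 19 bp
  132–179 → 48 bp
  180–274 → 95 bp
Sorted largest to smallest: 95, 60, 52, 48, 19 bp.

95, 60, 52, 48, 19 bp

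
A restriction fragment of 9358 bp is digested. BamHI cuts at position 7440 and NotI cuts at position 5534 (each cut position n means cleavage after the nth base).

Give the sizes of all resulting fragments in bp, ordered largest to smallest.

5534, 1918, 1906 bp

Combined cut positions (sorted): 5534, 7440.
Linear molecule, 2 cuts → 3 fragments:
  5534 − 0 = 5534 bp
  7440 − 5534 = 1906 bp
  9358 − 7440 = 1918 bp
Sorted largest to smallest: 5534, 1918, 1906 bp.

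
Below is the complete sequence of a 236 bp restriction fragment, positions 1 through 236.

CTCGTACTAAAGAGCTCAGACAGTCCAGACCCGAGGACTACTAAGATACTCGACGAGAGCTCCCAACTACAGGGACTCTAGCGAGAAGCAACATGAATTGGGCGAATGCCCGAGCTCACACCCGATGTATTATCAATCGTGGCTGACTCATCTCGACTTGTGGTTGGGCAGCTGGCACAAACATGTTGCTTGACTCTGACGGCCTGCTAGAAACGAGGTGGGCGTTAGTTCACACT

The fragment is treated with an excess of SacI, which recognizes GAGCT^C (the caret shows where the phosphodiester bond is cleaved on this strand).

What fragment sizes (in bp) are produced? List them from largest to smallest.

SacI sites (GAGCTC) start at positions 12, 57, 112.
SacI cuts after base 5 of each site (before the last base), so after positions 16, 61, 116.
Linear molecule, 3 cuts → 4 fragments:
  1–16 → 16 bp
  17–61 → 45 bp
  62–116 → 55 bp
  117–236 → 120 bp
Sorted largest to smallest: 120, 55, 45, 16 bp.

120, 55, 45, 16 bp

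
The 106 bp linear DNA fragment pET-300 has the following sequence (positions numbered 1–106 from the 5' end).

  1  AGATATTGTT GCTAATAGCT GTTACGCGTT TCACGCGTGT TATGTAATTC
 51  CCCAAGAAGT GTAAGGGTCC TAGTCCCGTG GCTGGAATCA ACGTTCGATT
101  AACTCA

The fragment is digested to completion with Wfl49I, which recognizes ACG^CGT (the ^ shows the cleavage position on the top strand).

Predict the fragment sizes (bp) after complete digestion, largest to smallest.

71, 26, 9 bp

Wfl49I sites (ACGCGT) start at positions 24, 33.
Wfl49I cuts after base 3 of each site, so after positions 26, 35.
Linear molecule, 2 cuts → 3 fragments:
  1–26 → 26 bp
  27–35 → 9 bp
  36–106 → 71 bp
Sorted largest to smallest: 71, 26, 9 bp.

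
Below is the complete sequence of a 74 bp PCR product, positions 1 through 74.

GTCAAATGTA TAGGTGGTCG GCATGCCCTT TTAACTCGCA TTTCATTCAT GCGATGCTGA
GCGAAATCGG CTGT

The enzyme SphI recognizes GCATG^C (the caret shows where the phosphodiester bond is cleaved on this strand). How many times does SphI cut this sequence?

GCATGC occurs starting at position 21.
SphI cuts at 1 site.

1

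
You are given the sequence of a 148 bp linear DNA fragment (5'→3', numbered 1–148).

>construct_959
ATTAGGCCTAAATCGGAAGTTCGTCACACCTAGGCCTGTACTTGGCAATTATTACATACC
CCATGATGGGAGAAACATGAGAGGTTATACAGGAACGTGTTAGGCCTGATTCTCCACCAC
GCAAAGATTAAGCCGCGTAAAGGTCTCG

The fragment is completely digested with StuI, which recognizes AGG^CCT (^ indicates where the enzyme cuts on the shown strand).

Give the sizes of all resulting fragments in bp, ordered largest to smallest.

70, 44, 28, 6 bp

StuI sites (AGGCCT) start at positions 4, 32, 102.
StuI cuts after base 3 of each site, so after positions 6, 34, 104.
Linear molecule, 3 cuts → 4 fragments:
  1–6 → 6 bp
  7–34 → 28 bp
  35–104 → 70 bp
  105–148 → 44 bp
Sorted largest to smallest: 70, 44, 28, 6 bp.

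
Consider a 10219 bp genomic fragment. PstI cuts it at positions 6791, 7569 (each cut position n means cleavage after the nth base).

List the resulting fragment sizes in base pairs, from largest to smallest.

6791, 2650, 778 bp

Linear molecule, 2 cuts → 3 fragments:
  6791 − 0 = 6791 bp
  7569 − 6791 = 778 bp
  10219 − 7569 = 2650 bp
Sorted largest to smallest: 6791, 2650, 778 bp.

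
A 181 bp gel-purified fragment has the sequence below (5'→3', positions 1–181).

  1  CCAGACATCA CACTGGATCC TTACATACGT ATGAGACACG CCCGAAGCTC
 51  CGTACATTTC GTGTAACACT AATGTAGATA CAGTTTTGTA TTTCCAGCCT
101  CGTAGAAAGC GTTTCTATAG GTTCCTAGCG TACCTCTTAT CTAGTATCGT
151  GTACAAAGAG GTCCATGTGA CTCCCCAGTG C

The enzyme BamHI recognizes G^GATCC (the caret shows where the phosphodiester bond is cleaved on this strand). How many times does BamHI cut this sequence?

1

GGATCC occurs starting at position 15.
BamHI cuts at 1 site.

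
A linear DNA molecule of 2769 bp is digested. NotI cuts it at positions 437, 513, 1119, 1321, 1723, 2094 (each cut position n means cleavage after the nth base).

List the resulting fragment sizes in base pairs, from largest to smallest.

Linear molecule, 6 cuts → 7 fragments:
  437 − 0 = 437 bp
  513 − 437 = 76 bp
  1119 − 513 = 606 bp
  1321 − 1119 = 202 bp
  1723 − 1321 = 402 bp
  2094 − 1723 = 371 bp
  2769 − 2094 = 675 bp
Sorted largest to smallest: 675, 606, 437, 402, 371, 202, 76 bp.

675, 606, 437, 402, 371, 202, 76 bp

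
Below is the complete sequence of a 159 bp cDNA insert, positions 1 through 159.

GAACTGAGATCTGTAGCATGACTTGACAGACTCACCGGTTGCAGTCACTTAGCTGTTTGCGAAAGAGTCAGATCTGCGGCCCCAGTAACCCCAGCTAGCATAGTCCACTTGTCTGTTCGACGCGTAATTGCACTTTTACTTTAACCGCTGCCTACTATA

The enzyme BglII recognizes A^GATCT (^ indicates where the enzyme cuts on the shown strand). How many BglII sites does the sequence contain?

2

AGATCT occurs starting at positions 7, 70.
BglII cuts at 2 sites.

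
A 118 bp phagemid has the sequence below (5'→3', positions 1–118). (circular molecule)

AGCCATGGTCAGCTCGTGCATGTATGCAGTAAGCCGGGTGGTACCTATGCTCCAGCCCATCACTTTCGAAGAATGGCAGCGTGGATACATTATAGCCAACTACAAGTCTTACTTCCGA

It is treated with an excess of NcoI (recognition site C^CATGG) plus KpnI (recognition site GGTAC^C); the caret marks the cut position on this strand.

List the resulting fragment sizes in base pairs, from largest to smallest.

The NcoI site (CCATGG) starts at position 3.
NcoI cuts after the first base of each site, so after position 3.
The KpnI site (GGTACC) starts at position 40.
KpnI cuts after base 5 of each site (before the last base), so after position 44.
Combined cut positions: 3, 44.
Circular molecule, 2 cuts → 2 fragments:
  4–44 → 41 bp
  45–118 then 1–3 → 74 + 3 = 77 bp
Sorted largest to smallest: 77, 41 bp.

77, 41 bp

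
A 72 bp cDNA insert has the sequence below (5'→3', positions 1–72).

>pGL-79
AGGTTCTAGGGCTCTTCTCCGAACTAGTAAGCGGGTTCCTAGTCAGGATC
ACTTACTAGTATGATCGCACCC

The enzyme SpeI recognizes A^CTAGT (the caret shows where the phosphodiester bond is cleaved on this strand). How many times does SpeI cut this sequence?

ACTAGT occurs starting at positions 23, 55.
SpeI cuts at 2 sites.

2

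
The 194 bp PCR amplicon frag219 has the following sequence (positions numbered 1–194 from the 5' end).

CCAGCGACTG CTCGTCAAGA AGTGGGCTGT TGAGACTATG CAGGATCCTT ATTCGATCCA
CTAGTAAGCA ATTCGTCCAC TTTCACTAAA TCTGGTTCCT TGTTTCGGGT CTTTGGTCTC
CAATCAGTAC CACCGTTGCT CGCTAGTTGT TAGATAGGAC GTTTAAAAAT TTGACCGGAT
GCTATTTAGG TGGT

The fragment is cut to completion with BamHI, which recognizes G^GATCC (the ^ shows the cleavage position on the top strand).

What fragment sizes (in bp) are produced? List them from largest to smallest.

The BamHI site (GGATCC) starts at position 43.
BamHI cuts after the first base of each site, so after position 43.
Linear molecule, 1 cut → 2 fragments:
  1–43 → 43 bp
  44–194 → 151 bp
Sorted largest to smallest: 151, 43 bp.

151, 43 bp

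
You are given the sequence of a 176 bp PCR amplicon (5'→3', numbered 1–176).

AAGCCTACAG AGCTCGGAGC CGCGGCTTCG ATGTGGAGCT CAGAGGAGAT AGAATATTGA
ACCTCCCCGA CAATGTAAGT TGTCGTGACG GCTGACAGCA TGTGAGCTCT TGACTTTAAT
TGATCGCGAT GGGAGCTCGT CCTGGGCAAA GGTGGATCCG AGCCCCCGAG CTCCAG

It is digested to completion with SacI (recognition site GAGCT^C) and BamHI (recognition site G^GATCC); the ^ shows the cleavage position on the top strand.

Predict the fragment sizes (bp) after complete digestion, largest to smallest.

68, 29, 26, 18, 17, 14, 4 bp

SacI sites (GAGCTC) start at positions 10, 36, 104, 133, 168.
SacI cuts after base 5 of each site (before the last base), so after positions 14, 40, 108, 137, 172.
The BamHI site (GGATCC) starts at position 154.
BamHI cuts after the first base of each site, so after position 154.
Combined cut positions: 14, 40, 108, 137, 154, 172.
Linear molecule, 6 cuts → 7 fragments:
  1–14 → 14 bp
  15–40 → 26 bp
  41–108 → 68 bp
  109–137 → 29 bp
  138–154 → 17 bp
  155–172 → 18 bp
  173–176 → 4 bp
Sorted largest to smallest: 68, 29, 26, 18, 17, 14, 4 bp.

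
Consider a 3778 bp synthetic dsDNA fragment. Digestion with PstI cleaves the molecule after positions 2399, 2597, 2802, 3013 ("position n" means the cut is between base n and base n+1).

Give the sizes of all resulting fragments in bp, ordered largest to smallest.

2399, 765, 211, 205, 198 bp

Linear molecule, 4 cuts → 5 fragments:
  2399 − 0 = 2399 bp
  2597 − 2399 = 198 bp
  2802 − 2597 = 205 bp
  3013 − 2802 = 211 bp
  3778 − 3013 = 765 bp
Sorted largest to smallest: 2399, 765, 211, 205, 198 bp.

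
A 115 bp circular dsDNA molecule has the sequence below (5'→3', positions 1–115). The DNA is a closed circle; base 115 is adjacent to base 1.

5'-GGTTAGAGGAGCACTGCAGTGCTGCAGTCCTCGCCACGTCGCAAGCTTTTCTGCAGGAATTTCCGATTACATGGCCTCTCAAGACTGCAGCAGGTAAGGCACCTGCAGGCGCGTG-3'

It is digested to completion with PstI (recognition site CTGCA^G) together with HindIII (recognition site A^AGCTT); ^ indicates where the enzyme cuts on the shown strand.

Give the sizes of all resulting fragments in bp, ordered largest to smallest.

34, 26, 18, 17, 12, 8 bp

PstI sites (CTGCAG) start at positions 14, 22, 51, 85, 103.
PstI cuts after base 5 of each site (before the last base), so after positions 18, 26, 55, 89, 107.
The HindIII site (AAGCTT) starts at position 43.
HindIII cuts after the first base of each site, so after position 43.
Combined cut positions: 18, 26, 43, 55, 89, 107.
Circular molecule, 6 cuts → 6 fragments:
  19–26 → 8 bp
  27–43 → 17 bp
  44–55 → 12 bp
  56–89 → 34 bp
  90–107 → 18 bp
  108–115 then 1–18 → 8 + 18 = 26 bp
Sorted largest to smallest: 34, 26, 18, 17, 12, 8 bp.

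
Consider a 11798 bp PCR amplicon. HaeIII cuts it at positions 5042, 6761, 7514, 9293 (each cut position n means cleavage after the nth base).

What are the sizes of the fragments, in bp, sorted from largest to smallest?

5042, 2505, 1779, 1719, 753 bp

Linear molecule, 4 cuts → 5 fragments:
  5042 − 0 = 5042 bp
  6761 − 5042 = 1719 bp
  7514 − 6761 = 753 bp
  9293 − 7514 = 1779 bp
  11798 − 9293 = 2505 bp
Sorted largest to smallest: 5042, 2505, 1779, 1719, 753 bp.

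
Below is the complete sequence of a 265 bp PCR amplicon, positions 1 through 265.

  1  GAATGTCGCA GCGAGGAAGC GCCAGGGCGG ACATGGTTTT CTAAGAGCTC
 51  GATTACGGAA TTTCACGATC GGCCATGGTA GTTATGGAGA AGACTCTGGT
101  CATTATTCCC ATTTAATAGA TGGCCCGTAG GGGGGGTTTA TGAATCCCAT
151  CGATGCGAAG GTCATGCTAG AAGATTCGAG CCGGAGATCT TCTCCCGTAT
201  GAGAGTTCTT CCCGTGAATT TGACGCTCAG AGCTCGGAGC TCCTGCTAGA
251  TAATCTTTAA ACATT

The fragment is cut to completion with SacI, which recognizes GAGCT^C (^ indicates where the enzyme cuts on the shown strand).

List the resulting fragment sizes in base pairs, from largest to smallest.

185, 49, 24, 7 bp

SacI sites (GAGCTC) start at positions 45, 230, 237.
SacI cuts after base 5 of each site (before the last base), so after positions 49, 234, 241.
Linear molecule, 3 cuts → 4 fragments:
  1–49 → 49 bp
  50–234 → 185 bp
  235–241 → 7 bp
  242–265 → 24 bp
Sorted largest to smallest: 185, 49, 24, 7 bp.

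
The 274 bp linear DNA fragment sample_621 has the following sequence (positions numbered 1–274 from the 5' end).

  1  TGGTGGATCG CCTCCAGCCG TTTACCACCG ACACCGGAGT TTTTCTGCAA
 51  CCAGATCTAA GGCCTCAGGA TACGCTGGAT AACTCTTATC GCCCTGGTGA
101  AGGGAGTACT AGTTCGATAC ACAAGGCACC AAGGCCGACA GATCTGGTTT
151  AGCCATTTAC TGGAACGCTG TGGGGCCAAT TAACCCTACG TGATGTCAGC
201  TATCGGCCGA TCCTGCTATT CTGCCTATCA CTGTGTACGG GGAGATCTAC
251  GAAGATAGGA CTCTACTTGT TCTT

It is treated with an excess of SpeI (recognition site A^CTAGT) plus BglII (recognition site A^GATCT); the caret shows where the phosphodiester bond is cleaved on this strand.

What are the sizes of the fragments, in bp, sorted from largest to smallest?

The SpeI site (ACTAGT) starts at position 108.
SpeI cuts after the first base of each site, so after position 108.
BglII sites (AGATCT) start at positions 53, 140, 243.
BglII cuts after the first base of each site, so after positions 53, 140, 243.
Combined cut positions: 53, 108, 140, 243.
Linear molecule, 4 cuts → 5 fragments:
  1–53 → 53 bp
  54–108 → 55 bp
  109–140 → 32 bp
  141–243 → 103 bp
  244–274 → 31 bp
Sorted largest to smallest: 103, 55, 53, 32, 31 bp.

103, 55, 53, 32, 31 bp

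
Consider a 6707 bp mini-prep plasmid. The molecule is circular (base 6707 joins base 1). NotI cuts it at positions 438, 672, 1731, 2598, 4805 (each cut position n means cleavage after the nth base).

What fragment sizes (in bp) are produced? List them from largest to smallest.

2340, 2207, 1059, 867, 234 bp

Circular molecule, 5 cuts → 5 fragments:
  672 − 438 = 234 bp
  1731 − 672 = 1059 bp
  2598 − 1731 = 867 bp
  4805 − 2598 = 2207 bp
  wrap: 6707 − 4805 + 438 = 2340 bp
Sorted largest to smallest: 2340, 2207, 1059, 867, 234 bp.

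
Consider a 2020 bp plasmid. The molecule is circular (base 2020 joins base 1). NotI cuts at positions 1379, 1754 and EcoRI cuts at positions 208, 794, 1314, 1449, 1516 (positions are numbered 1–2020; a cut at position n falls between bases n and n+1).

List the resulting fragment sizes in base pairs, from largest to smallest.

586, 520, 474, 238, 70, 67, 65 bp

Combined cut positions (sorted): 208, 794, 1314, 1379, 1449, 1516, 1754.
Circular molecule, 7 cuts → 7 fragments:
  794 − 208 = 586 bp
  1314 − 794 = 520 bp
  1379 − 1314 = 65 bp
  1449 − 1379 = 70 bp
  1516 − 1449 = 67 bp
  1754 − 1516 = 238 bp
  wrap: 2020 − 1754 + 208 = 474 bp
Sorted largest to smallest: 586, 520, 474, 238, 70, 67, 65 bp.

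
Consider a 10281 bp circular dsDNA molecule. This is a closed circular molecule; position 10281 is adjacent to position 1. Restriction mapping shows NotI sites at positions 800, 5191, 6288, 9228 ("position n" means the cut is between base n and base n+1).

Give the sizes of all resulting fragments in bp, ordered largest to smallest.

Circular molecule, 4 cuts → 4 fragments:
  5191 − 800 = 4391 bp
  6288 − 5191 = 1097 bp
  9228 − 6288 = 2940 bp
  wrap: 10281 − 9228 + 800 = 1853 bp
Sorted largest to smallest: 4391, 2940, 1853, 1097 bp.

4391, 2940, 1853, 1097 bp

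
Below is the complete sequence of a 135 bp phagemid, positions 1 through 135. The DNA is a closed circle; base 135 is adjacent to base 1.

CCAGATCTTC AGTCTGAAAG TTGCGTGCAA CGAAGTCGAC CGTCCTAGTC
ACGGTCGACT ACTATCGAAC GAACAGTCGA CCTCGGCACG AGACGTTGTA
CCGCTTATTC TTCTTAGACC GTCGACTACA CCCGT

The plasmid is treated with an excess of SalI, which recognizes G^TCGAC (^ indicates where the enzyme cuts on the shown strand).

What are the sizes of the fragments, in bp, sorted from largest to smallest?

SalI sites (GTCGAC) start at positions 35, 54, 76, 121.
SalI cuts after the first base of each site, so after positions 35, 54, 76, 121.
Circular molecule, 4 cuts → 4 fragments:
  36–54 → 19 bp
  55–76 → 22 bp
  77–121 → 45 bp
  122–135 then 1–35 → 14 + 35 = 49 bp
Sorted largest to smallest: 49, 45, 22, 19 bp.

49, 45, 22, 19 bp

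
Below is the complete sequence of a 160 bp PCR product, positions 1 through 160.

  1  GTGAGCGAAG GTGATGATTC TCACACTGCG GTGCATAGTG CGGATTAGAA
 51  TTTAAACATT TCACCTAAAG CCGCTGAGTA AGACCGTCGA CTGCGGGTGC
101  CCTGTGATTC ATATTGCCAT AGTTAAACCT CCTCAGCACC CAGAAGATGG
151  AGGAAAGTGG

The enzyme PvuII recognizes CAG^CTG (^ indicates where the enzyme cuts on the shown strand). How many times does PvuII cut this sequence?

0

No occurrence of CAGCTG is present in the sequence.
PvuII does not cut: 0 sites.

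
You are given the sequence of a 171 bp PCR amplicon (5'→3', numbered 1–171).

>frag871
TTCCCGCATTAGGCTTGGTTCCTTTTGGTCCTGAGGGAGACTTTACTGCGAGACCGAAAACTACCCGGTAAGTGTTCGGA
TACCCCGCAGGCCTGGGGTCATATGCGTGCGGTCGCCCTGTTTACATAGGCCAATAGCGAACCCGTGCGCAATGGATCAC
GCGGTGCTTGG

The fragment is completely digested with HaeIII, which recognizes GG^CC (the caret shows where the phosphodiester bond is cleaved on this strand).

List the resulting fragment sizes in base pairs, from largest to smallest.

HaeIII sites (GGCC) start at positions 90, 129.
HaeIII cuts after base 2 of each site, so after positions 91, 130.
Linear molecule, 2 cuts → 3 fragments:
  1–91 → 91 bp
  92–130 → 39 bp
  131–171 → 41 bp
Sorted largest to smallest: 91, 41, 39 bp.

91, 41, 39 bp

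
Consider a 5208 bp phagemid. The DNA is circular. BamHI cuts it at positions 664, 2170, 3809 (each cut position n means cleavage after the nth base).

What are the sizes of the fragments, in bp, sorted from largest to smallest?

2063, 1639, 1506 bp

Circular molecule, 3 cuts → 3 fragments:
  2170 − 664 = 1506 bp
  3809 − 2170 = 1639 bp
  wrap: 5208 − 3809 + 664 = 2063 bp
Sorted largest to smallest: 2063, 1639, 1506 bp.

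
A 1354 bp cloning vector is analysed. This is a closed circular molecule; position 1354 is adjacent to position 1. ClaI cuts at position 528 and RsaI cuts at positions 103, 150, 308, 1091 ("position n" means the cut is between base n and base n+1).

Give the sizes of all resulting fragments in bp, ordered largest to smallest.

563, 366, 220, 158, 47 bp

Combined cut positions (sorted): 103, 150, 308, 528, 1091.
Circular molecule, 5 cuts → 5 fragments:
  150 − 103 = 47 bp
  308 − 150 = 158 bp
  528 − 308 = 220 bp
  1091 − 528 = 563 bp
  wrap: 1354 − 1091 + 103 = 366 bp
Sorted largest to smallest: 563, 366, 220, 158, 47 bp.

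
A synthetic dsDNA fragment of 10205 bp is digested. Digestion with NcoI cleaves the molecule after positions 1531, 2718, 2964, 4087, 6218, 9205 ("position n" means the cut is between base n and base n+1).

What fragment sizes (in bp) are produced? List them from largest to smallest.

2987, 2131, 1531, 1187, 1123, 1000, 246 bp

Linear molecule, 6 cuts → 7 fragments:
  1531 − 0 = 1531 bp
  2718 − 1531 = 1187 bp
  2964 − 2718 = 246 bp
  4087 − 2964 = 1123 bp
  6218 − 4087 = 2131 bp
  9205 − 6218 = 2987 bp
  10205 − 9205 = 1000 bp
Sorted largest to smallest: 2987, 2131, 1531, 1187, 1123, 1000, 246 bp.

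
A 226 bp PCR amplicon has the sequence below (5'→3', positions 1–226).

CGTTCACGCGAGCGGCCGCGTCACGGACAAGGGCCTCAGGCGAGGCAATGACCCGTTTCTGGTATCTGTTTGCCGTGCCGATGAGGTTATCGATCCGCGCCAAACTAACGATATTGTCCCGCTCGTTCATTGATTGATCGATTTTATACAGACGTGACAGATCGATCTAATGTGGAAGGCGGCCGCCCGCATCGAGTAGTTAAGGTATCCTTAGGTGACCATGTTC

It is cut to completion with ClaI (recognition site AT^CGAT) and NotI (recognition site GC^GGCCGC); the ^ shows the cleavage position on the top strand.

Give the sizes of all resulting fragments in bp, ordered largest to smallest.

77, 48, 46, 24, 18, 13 bp

ClaI sites (ATCGAT) start at positions 89, 137, 161.
ClaI cuts after base 2 of each site, so after positions 90, 138, 162.
NotI sites (GCGGCCGC) start at positions 12, 179.
NotI cuts after base 2 of each site, so after positions 13, 180.
Combined cut positions: 13, 90, 138, 162, 180.
Linear molecule, 5 cuts → 6 fragments:
  1–13 → 13 bp
  14–90 → 77 bp
  91–138 → 48 bp
  139–162 → 24 bp
  163–180 → 18 bp
  181–226 → 46 bp
Sorted largest to smallest: 77, 48, 46, 24, 18, 13 bp.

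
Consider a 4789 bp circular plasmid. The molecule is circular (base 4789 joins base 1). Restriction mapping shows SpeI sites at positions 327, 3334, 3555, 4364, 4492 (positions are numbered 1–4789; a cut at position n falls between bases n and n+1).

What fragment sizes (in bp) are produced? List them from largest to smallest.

3007, 809, 624, 221, 128 bp

Circular molecule, 5 cuts → 5 fragments:
  3334 − 327 = 3007 bp
  3555 − 3334 = 221 bp
  4364 − 3555 = 809 bp
  4492 − 4364 = 128 bp
  wrap: 4789 − 4492 + 327 = 624 bp
Sorted largest to smallest: 3007, 809, 624, 221, 128 bp.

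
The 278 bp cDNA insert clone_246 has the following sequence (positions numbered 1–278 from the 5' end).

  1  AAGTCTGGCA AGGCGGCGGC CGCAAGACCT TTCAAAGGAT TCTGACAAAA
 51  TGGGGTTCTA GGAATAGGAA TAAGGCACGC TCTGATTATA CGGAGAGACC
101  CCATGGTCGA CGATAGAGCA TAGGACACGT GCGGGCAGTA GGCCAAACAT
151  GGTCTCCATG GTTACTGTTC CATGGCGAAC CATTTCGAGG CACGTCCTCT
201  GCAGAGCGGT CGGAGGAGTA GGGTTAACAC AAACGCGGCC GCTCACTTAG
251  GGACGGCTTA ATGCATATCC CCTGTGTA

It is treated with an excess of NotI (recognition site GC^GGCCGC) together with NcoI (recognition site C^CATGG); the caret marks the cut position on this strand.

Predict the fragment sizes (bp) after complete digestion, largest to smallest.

84, 66, 55, 42, 17, 14 bp

NotI sites (GCGGCCGC) start at positions 16, 235.
NotI cuts after base 2 of each site, so after positions 17, 236.
NcoI sites (CCATGG) start at positions 101, 156, 170.
NcoI cuts after the first base of each site, so after positions 101, 156, 170.
Combined cut positions: 17, 101, 156, 170, 236.
Linear molecule, 5 cuts → 6 fragments:
  1–17 → 17 bp
  18–101 → 84 bp
  102–156 → 55 bp
  157–170 → 14 bp
  171–236 → 66 bp
  237–278 → 42 bp
Sorted largest to smallest: 84, 66, 55, 42, 17, 14 bp.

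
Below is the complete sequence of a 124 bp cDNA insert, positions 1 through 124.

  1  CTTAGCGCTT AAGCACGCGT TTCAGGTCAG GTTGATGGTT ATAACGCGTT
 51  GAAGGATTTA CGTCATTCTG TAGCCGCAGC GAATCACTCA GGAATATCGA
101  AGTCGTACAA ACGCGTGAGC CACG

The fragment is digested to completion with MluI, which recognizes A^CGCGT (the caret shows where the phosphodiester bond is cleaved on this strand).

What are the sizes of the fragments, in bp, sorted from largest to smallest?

MluI sites (ACGCGT) start at positions 15, 44, 111.
MluI cuts after the first base of each site, so after positions 15, 44, 111.
Linear molecule, 3 cuts → 4 fragments:
  1–15 → 15 bp
  16–44 → 29 bp
  45–111 → 67 bp
  112–124 → 13 bp
Sorted largest to smallest: 67, 29, 15, 13 bp.

67, 29, 15, 13 bp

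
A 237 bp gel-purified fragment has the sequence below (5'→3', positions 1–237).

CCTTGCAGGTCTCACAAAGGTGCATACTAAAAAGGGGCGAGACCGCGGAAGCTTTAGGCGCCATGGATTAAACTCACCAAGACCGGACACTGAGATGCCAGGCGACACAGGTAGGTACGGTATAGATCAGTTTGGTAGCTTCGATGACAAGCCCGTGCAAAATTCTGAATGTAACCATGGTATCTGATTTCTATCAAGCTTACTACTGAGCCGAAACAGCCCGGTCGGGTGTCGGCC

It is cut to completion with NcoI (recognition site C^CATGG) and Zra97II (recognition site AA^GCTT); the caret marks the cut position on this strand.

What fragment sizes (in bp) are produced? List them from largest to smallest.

114, 50, 40, 22, 11 bp

NcoI sites (CCATGG) start at positions 61, 175.
NcoI cuts after the first base of each site, so after positions 61, 175.
Zra97II sites (AAGCTT) start at positions 49, 196.
Zra97II cuts after base 2 of each site, so after positions 50, 197.
Combined cut positions: 50, 61, 175, 197.
Linear molecule, 4 cuts → 5 fragments:
  1–50 → 50 bp
  51–61 → 11 bp
  62–175 → 114 bp
  176–197 → 22 bp
  198–237 → 40 bp
Sorted largest to smallest: 114, 50, 40, 22, 11 bp.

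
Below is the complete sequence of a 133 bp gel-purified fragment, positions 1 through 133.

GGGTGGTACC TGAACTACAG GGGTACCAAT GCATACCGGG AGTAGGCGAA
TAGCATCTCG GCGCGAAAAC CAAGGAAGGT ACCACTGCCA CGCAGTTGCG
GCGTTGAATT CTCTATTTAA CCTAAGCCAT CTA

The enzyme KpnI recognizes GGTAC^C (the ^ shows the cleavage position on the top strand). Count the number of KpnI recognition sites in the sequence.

GGTACC occurs starting at positions 5, 22, 78.
KpnI cuts at 3 sites.

3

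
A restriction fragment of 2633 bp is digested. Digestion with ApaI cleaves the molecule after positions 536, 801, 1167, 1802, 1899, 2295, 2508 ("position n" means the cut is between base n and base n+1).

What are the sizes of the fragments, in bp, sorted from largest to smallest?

Linear molecule, 7 cuts → 8 fragments:
  536 − 0 = 536 bp
  801 − 536 = 265 bp
  1167 − 801 = 366 bp
  1802 − 1167 = 635 bp
  1899 − 1802 = 97 bp
  2295 − 1899 = 396 bp
  2508 − 2295 = 213 bp
  2633 − 2508 = 125 bp
Sorted largest to smallest: 635, 536, 396, 366, 265, 213, 125, 97 bp.

635, 536, 396, 366, 265, 213, 125, 97 bp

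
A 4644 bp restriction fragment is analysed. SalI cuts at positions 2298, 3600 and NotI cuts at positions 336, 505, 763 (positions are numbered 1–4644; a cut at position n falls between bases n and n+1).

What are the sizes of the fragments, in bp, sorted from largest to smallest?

1535, 1302, 1044, 336, 258, 169 bp

Combined cut positions (sorted): 336, 505, 763, 2298, 3600.
Linear molecule, 5 cuts → 6 fragments:
  336 − 0 = 336 bp
  505 − 336 = 169 bp
  763 − 505 = 258 bp
  2298 − 763 = 1535 bp
  3600 − 2298 = 1302 bp
  4644 − 3600 = 1044 bp
Sorted largest to smallest: 1535, 1302, 1044, 336, 258, 169 bp.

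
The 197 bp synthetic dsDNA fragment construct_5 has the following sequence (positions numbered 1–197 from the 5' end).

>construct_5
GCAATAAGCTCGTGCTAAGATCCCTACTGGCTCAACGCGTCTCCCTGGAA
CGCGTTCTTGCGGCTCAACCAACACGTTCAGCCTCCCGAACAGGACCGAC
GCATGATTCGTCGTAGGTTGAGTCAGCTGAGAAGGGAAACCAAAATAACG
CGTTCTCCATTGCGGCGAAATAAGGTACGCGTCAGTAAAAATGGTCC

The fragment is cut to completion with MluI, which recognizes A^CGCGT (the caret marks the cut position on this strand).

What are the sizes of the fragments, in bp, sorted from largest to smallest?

98, 35, 29, 20, 15 bp

MluI sites (ACGCGT) start at positions 35, 50, 148, 177.
MluI cuts after the first base of each site, so after positions 35, 50, 148, 177.
Linear molecule, 4 cuts → 5 fragments:
  1–35 → 35 bp
  36–50 → 15 bp
  51–148 → 98 bp
  149–177 → 29 bp
  178–197 → 20 bp
Sorted largest to smallest: 98, 35, 29, 20, 15 bp.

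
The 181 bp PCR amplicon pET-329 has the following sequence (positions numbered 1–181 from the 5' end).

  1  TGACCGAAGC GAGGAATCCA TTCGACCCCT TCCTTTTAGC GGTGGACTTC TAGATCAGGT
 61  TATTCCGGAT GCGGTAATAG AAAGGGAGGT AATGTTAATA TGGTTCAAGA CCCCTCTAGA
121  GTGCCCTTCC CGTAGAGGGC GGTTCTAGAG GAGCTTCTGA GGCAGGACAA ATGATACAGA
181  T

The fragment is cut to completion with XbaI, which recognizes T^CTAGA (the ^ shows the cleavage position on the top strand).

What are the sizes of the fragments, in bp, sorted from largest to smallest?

66, 49, 37, 29 bp

XbaI sites (TCTAGA) start at positions 49, 115, 144.
XbaI cuts after the first base of each site, so after positions 49, 115, 144.
Linear molecule, 3 cuts → 4 fragments:
  1–49 → 49 bp
  50–115 → 66 bp
  116–144 → 29 bp
  145–181 → 37 bp
Sorted largest to smallest: 66, 49, 37, 29 bp.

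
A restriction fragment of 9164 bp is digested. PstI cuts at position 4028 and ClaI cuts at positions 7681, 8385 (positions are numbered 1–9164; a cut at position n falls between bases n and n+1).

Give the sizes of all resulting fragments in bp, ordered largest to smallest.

4028, 3653, 779, 704 bp

Combined cut positions (sorted): 4028, 7681, 8385.
Linear molecule, 3 cuts → 4 fragments:
  4028 − 0 = 4028 bp
  7681 − 4028 = 3653 bp
  8385 − 7681 = 704 bp
  9164 − 8385 = 779 bp
Sorted largest to smallest: 4028, 3653, 779, 704 bp.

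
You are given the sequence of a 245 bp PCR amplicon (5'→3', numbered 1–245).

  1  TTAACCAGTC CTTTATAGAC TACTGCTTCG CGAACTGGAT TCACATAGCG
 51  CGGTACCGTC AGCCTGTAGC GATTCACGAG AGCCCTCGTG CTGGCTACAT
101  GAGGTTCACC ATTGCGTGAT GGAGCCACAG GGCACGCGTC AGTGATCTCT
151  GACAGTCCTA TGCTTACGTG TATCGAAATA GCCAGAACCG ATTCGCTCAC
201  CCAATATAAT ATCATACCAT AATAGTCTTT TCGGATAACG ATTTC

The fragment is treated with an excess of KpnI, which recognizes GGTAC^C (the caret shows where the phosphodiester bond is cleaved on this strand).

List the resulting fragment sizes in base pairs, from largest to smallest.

189, 56 bp

The KpnI site (GGTACC) starts at position 52.
KpnI cuts after base 5 of each site (before the last base), so after position 56.
Linear molecule, 1 cut → 2 fragments:
  1–56 → 56 bp
  57–245 → 189 bp
Sorted largest to smallest: 189, 56 bp.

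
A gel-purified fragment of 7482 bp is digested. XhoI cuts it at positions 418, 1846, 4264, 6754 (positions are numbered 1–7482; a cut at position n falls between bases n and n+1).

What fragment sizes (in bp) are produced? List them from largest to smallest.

2490, 2418, 1428, 728, 418 bp

Linear molecule, 4 cuts → 5 fragments:
  418 − 0 = 418 bp
  1846 − 418 = 1428 bp
  4264 − 1846 = 2418 bp
  6754 − 4264 = 2490 bp
  7482 − 6754 = 728 bp
Sorted largest to smallest: 2490, 2418, 1428, 728, 418 bp.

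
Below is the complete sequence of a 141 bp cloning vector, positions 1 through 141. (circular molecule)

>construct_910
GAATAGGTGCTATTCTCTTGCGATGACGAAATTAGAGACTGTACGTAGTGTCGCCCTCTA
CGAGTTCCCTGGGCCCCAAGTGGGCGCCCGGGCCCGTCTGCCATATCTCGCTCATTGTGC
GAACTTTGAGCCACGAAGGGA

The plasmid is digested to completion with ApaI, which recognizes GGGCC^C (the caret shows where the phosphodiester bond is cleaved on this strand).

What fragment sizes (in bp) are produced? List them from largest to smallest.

ApaI sites (GGGCCC) start at positions 71, 90.
ApaI cuts after base 5 of each site (before the last base), so after positions 75, 94.
Circular molecule, 2 cuts → 2 fragments:
  76–94 → 19 bp
  95–141 then 1–75 → 47 + 75 = 122 bp
Sorted largest to smallest: 122, 19 bp.

122, 19 bp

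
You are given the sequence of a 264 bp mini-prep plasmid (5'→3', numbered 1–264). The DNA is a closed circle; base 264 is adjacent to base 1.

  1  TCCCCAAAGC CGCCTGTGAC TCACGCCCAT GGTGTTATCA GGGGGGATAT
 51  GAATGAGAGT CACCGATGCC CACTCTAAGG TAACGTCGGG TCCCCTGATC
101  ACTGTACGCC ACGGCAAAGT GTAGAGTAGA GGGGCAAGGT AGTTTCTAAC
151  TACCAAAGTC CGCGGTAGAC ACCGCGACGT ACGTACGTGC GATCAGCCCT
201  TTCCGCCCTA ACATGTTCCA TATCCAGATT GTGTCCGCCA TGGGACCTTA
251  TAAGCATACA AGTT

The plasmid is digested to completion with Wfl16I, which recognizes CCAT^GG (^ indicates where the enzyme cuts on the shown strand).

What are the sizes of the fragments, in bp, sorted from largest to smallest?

Wfl16I sites (CCATGG) start at positions 27, 238.
Wfl16I cuts after base 4 of each site, so after positions 30, 241.
Circular molecule, 2 cuts → 2 fragments:
  31–241 → 211 bp
  242–264 then 1–30 → 23 + 30 = 53 bp
Sorted largest to smallest: 211, 53 bp.

211, 53 bp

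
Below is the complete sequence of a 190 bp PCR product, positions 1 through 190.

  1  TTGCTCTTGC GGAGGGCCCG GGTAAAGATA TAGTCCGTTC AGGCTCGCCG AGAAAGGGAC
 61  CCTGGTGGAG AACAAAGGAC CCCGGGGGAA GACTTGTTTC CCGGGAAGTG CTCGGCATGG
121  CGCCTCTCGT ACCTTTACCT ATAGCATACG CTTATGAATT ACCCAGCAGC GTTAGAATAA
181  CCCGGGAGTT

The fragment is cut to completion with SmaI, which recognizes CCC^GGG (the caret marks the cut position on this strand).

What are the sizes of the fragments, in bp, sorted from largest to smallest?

81, 64, 19, 19, 7 bp

SmaI sites (CCCGGG) start at positions 17, 81, 100, 181.
SmaI cuts after base 3 of each site, so after positions 19, 83, 102, 183.
Linear molecule, 4 cuts → 5 fragments:
  1–19 → 19 bp
  20–83 → 64 bp
  84–102 → 19 bp
  103–183 → 81 bp
  184–190 → 7 bp
Sorted largest to smallest: 81, 64, 19, 19, 7 bp.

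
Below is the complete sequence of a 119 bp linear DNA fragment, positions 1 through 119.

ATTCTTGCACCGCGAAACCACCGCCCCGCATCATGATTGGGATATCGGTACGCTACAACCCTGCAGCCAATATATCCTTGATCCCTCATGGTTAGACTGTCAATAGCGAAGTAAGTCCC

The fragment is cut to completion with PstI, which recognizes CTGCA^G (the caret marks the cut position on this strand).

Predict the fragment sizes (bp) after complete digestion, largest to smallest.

65, 54 bp

The PstI site (CTGCAG) starts at position 61.
PstI cuts after base 5 of each site (before the last base), so after position 65.
Linear molecule, 1 cut → 2 fragments:
  1–65 → 65 bp
  66–119 → 54 bp
Sorted largest to smallest: 65, 54 bp.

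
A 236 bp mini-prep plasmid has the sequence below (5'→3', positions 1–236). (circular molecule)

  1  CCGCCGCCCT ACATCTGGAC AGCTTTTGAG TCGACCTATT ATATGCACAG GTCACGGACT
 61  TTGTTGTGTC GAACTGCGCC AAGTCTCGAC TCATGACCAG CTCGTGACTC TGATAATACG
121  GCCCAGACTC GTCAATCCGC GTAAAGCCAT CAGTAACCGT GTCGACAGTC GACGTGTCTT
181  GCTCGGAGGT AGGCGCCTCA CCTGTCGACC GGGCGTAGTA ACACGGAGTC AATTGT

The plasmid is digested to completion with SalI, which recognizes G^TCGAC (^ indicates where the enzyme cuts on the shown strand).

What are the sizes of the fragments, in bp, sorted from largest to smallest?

131, 62, 36, 7 bp

SalI sites (GTCGAC) start at positions 30, 161, 168, 204.
SalI cuts after the first base of each site, so after positions 30, 161, 168, 204.
Circular molecule, 4 cuts → 4 fragments:
  31–161 → 131 bp
  162–168 → 7 bp
  169–204 → 36 bp
  205–236 then 1–30 → 32 + 30 = 62 bp
Sorted largest to smallest: 131, 62, 36, 7 bp.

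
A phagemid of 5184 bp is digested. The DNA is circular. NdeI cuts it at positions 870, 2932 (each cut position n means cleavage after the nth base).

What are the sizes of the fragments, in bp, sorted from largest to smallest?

Circular molecule, 2 cuts → 2 fragments:
  2932 − 870 = 2062 bp
  wrap: 5184 − 2932 + 870 = 3122 bp
Sorted largest to smallest: 3122, 2062 bp.

3122, 2062 bp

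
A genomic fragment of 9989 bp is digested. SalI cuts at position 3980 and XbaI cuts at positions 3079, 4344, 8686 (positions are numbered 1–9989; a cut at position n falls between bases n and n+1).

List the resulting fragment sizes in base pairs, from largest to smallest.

Combined cut positions (sorted): 3079, 3980, 4344, 8686.
Linear molecule, 4 cuts → 5 fragments:
  3079 − 0 = 3079 bp
  3980 − 3079 = 901 bp
  4344 − 3980 = 364 bp
  8686 − 4344 = 4342 bp
  9989 − 8686 = 1303 bp
Sorted largest to smallest: 4342, 3079, 1303, 901, 364 bp.

4342, 3079, 1303, 901, 364 bp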